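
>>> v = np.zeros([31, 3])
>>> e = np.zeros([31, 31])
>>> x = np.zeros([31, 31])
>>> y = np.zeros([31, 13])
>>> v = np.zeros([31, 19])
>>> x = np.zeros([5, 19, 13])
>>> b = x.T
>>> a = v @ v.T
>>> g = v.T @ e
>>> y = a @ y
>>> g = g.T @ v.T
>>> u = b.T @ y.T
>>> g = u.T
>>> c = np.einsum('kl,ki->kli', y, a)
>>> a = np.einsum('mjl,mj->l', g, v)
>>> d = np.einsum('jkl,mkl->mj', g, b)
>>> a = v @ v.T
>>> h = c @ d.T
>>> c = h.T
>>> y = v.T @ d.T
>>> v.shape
(31, 19)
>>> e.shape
(31, 31)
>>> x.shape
(5, 19, 13)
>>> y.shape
(19, 13)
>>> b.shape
(13, 19, 5)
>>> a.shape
(31, 31)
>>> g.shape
(31, 19, 5)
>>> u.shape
(5, 19, 31)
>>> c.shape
(13, 13, 31)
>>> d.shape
(13, 31)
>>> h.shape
(31, 13, 13)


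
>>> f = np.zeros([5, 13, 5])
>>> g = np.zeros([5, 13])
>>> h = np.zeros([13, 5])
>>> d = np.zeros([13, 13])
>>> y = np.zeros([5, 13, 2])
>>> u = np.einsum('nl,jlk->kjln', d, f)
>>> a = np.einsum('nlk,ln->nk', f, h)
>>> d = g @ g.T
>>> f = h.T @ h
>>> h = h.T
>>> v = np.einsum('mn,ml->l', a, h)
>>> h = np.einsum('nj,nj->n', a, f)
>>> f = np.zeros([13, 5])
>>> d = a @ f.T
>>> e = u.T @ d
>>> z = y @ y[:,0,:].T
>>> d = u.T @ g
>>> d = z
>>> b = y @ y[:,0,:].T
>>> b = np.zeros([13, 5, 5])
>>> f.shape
(13, 5)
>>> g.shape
(5, 13)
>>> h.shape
(5,)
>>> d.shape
(5, 13, 5)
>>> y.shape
(5, 13, 2)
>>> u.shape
(5, 5, 13, 13)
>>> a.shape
(5, 5)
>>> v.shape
(13,)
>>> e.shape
(13, 13, 5, 13)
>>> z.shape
(5, 13, 5)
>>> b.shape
(13, 5, 5)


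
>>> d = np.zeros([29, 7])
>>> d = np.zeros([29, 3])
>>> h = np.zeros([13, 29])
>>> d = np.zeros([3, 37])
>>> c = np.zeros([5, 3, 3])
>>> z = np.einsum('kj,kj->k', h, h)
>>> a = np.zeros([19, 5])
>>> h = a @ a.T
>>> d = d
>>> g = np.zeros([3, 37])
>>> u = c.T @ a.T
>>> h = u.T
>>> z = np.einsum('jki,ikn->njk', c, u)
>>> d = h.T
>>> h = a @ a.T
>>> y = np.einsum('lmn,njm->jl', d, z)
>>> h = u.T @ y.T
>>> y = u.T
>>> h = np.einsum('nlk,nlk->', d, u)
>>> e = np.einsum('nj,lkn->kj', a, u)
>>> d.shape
(3, 3, 19)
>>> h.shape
()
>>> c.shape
(5, 3, 3)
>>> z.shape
(19, 5, 3)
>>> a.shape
(19, 5)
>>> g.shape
(3, 37)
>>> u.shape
(3, 3, 19)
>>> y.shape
(19, 3, 3)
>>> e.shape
(3, 5)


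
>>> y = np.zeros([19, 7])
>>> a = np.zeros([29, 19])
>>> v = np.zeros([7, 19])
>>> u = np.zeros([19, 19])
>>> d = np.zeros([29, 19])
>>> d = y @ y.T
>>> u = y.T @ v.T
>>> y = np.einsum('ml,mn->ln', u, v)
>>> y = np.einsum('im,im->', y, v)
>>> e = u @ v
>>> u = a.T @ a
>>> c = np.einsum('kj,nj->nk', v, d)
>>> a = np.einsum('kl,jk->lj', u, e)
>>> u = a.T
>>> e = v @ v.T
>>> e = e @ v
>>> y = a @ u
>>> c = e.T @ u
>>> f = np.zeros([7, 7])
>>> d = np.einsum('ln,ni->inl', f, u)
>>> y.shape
(19, 19)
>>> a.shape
(19, 7)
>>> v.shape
(7, 19)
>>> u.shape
(7, 19)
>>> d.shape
(19, 7, 7)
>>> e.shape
(7, 19)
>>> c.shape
(19, 19)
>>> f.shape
(7, 7)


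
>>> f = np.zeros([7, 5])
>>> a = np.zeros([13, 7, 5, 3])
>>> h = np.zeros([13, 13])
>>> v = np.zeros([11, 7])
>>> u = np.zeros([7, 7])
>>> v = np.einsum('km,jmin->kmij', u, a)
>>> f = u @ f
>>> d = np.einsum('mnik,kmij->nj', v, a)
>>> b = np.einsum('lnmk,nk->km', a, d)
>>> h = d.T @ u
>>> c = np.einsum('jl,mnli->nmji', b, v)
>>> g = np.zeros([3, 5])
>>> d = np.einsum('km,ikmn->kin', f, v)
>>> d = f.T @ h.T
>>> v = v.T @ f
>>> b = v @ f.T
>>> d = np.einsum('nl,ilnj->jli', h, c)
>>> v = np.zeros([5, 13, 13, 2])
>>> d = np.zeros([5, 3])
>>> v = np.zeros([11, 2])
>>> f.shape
(7, 5)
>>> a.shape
(13, 7, 5, 3)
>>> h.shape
(3, 7)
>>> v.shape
(11, 2)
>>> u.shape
(7, 7)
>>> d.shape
(5, 3)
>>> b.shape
(13, 5, 7, 7)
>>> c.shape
(7, 7, 3, 13)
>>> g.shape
(3, 5)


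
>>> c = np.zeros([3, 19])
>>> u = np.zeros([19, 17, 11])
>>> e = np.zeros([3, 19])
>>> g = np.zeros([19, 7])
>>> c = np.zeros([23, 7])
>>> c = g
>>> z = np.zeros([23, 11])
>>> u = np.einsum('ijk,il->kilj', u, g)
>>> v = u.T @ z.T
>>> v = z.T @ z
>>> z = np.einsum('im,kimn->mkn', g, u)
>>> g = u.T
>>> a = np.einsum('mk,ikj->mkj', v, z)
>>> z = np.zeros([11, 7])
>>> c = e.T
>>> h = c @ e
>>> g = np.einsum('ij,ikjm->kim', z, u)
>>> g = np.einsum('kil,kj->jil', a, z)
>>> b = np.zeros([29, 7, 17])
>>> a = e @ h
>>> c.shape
(19, 3)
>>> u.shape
(11, 19, 7, 17)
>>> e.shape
(3, 19)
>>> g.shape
(7, 11, 17)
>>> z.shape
(11, 7)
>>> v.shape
(11, 11)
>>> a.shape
(3, 19)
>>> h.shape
(19, 19)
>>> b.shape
(29, 7, 17)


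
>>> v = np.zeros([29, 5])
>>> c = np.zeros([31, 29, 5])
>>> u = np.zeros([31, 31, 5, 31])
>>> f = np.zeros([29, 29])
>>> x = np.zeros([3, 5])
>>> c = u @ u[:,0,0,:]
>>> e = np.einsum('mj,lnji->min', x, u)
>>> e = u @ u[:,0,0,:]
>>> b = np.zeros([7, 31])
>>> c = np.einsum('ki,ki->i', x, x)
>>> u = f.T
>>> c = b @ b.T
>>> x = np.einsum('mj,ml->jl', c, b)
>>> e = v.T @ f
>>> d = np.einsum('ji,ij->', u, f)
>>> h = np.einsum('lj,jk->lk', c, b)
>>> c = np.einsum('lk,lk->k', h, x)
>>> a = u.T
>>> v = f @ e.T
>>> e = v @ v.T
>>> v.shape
(29, 5)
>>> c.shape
(31,)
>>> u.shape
(29, 29)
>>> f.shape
(29, 29)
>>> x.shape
(7, 31)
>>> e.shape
(29, 29)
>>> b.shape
(7, 31)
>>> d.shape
()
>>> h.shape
(7, 31)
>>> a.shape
(29, 29)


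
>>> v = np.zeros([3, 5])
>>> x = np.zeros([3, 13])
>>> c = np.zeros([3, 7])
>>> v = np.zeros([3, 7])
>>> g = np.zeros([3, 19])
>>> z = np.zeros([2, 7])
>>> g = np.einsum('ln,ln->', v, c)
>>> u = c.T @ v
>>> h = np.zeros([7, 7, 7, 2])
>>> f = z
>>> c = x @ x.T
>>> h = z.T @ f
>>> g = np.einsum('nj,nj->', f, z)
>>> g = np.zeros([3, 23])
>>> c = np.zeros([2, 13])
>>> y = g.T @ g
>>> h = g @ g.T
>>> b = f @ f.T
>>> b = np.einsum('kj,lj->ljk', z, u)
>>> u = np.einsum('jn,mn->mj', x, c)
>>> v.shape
(3, 7)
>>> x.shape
(3, 13)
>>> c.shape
(2, 13)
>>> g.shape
(3, 23)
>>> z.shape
(2, 7)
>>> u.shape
(2, 3)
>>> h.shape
(3, 3)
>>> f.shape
(2, 7)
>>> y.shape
(23, 23)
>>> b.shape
(7, 7, 2)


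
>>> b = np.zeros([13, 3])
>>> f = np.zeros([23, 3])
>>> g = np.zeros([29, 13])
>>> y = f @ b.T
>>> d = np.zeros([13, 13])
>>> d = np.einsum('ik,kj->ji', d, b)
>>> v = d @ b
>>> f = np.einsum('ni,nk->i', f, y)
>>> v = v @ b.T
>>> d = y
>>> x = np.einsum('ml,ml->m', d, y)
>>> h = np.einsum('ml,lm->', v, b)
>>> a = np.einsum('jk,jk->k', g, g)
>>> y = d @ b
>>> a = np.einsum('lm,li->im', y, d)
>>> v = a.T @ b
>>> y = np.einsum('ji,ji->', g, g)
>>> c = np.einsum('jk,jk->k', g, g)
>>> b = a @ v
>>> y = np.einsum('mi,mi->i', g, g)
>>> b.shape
(13, 3)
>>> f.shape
(3,)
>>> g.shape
(29, 13)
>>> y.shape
(13,)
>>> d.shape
(23, 13)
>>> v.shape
(3, 3)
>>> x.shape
(23,)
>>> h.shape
()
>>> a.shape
(13, 3)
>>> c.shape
(13,)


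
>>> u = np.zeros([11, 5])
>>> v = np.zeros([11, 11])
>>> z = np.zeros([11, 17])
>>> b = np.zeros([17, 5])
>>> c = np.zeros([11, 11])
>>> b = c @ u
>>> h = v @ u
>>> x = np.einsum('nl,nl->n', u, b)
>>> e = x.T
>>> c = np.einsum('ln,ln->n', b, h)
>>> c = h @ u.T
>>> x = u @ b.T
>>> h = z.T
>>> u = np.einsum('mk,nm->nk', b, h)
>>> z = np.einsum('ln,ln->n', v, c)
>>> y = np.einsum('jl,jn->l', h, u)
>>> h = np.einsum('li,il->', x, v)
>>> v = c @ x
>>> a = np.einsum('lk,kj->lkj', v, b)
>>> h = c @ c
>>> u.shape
(17, 5)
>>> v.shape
(11, 11)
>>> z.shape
(11,)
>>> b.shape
(11, 5)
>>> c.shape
(11, 11)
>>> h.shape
(11, 11)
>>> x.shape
(11, 11)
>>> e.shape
(11,)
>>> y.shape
(11,)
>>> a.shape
(11, 11, 5)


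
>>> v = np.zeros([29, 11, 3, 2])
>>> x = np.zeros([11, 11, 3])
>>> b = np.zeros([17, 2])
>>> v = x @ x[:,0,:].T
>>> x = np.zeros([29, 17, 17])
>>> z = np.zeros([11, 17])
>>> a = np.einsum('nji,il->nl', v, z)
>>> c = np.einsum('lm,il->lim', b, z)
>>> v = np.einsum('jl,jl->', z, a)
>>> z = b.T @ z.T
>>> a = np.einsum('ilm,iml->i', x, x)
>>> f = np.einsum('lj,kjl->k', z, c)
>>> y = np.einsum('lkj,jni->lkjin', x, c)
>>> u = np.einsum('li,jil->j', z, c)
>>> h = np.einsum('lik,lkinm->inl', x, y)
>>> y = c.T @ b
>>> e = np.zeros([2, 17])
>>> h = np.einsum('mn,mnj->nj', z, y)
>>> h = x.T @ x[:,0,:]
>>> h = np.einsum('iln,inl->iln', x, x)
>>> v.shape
()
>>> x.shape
(29, 17, 17)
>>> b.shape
(17, 2)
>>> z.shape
(2, 11)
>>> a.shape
(29,)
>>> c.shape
(17, 11, 2)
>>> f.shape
(17,)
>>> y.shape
(2, 11, 2)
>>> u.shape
(17,)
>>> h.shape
(29, 17, 17)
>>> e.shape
(2, 17)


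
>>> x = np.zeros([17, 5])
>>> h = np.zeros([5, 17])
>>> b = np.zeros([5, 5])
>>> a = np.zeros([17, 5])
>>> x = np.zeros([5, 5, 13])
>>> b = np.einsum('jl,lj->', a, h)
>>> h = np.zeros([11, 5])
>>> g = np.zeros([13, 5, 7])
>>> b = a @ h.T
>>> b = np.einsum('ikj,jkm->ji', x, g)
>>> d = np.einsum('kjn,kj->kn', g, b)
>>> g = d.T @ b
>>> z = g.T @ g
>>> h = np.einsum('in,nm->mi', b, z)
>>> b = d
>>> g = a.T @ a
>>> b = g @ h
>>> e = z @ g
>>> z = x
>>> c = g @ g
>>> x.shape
(5, 5, 13)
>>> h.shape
(5, 13)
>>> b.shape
(5, 13)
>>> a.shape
(17, 5)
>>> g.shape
(5, 5)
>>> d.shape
(13, 7)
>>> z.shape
(5, 5, 13)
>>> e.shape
(5, 5)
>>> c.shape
(5, 5)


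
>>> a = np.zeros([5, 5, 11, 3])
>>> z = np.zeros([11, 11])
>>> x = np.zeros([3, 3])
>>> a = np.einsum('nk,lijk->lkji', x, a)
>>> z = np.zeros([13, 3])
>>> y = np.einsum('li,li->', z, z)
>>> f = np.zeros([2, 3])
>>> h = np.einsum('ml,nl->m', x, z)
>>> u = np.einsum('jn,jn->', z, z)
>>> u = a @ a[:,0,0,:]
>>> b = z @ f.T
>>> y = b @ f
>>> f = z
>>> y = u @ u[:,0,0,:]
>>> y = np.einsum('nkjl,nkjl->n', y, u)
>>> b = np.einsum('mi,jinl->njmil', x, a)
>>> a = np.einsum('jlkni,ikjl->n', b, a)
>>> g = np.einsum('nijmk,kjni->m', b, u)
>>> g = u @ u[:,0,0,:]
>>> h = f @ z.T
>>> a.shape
(3,)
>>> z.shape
(13, 3)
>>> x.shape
(3, 3)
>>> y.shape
(5,)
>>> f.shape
(13, 3)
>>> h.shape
(13, 13)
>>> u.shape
(5, 3, 11, 5)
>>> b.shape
(11, 5, 3, 3, 5)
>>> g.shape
(5, 3, 11, 5)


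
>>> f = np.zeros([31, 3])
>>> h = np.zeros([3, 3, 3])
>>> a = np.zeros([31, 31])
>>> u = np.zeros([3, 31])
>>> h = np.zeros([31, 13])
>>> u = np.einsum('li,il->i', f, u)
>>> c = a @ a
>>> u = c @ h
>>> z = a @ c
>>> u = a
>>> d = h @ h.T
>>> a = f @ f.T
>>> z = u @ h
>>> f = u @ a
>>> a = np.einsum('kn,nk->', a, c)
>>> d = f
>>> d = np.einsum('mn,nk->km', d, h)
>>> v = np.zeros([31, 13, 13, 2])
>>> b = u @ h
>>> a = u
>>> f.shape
(31, 31)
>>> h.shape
(31, 13)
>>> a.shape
(31, 31)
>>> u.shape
(31, 31)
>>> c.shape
(31, 31)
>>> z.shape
(31, 13)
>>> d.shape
(13, 31)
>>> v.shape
(31, 13, 13, 2)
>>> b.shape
(31, 13)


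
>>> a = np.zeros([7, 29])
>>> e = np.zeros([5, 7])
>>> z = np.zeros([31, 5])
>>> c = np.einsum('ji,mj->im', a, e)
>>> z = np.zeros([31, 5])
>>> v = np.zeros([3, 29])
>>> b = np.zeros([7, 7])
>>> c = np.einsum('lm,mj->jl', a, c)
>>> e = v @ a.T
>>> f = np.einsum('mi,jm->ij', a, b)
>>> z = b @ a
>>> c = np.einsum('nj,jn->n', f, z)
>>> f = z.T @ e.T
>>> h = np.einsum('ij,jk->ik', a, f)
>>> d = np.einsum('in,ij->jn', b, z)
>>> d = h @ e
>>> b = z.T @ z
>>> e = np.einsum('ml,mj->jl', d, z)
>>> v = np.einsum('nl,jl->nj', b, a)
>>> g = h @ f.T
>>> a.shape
(7, 29)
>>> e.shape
(29, 7)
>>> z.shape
(7, 29)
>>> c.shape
(29,)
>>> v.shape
(29, 7)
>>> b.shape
(29, 29)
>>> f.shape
(29, 3)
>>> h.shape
(7, 3)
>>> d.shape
(7, 7)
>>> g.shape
(7, 29)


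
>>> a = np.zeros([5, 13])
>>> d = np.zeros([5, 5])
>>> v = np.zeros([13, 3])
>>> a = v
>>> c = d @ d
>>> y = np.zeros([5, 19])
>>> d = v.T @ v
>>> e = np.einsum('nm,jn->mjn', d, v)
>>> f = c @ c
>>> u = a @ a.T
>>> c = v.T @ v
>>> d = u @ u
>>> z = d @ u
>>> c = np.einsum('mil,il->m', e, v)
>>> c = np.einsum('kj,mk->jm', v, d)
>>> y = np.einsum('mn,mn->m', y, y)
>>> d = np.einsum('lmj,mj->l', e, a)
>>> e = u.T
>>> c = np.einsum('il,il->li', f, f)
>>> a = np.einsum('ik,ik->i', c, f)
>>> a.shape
(5,)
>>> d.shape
(3,)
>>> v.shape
(13, 3)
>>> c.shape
(5, 5)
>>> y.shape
(5,)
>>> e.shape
(13, 13)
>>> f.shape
(5, 5)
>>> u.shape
(13, 13)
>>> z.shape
(13, 13)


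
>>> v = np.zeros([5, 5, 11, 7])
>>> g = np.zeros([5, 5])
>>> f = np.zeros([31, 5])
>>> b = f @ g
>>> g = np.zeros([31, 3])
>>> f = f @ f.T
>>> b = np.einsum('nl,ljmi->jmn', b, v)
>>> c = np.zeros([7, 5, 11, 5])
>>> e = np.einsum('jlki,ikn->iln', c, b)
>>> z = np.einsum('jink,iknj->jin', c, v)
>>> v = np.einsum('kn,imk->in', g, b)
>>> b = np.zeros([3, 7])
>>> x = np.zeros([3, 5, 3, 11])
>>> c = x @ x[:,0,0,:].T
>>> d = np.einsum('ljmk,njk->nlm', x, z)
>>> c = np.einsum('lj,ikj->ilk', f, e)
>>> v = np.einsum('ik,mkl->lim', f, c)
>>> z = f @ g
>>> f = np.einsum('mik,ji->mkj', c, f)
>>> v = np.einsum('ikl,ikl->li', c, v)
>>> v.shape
(5, 5)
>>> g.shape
(31, 3)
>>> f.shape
(5, 5, 31)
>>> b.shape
(3, 7)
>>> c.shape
(5, 31, 5)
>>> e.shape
(5, 5, 31)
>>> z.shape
(31, 3)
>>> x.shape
(3, 5, 3, 11)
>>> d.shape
(7, 3, 3)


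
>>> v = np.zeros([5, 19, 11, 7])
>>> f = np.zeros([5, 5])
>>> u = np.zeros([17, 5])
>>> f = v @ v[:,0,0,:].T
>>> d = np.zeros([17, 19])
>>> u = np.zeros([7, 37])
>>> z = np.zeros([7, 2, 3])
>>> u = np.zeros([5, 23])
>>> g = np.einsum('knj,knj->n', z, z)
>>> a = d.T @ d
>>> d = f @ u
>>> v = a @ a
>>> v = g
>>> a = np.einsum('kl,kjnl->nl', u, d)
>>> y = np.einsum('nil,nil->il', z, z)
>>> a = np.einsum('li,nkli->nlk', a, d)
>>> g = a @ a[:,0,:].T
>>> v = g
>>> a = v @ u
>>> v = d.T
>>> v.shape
(23, 11, 19, 5)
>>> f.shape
(5, 19, 11, 5)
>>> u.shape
(5, 23)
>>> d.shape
(5, 19, 11, 23)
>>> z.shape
(7, 2, 3)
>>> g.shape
(5, 11, 5)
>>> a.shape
(5, 11, 23)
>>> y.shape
(2, 3)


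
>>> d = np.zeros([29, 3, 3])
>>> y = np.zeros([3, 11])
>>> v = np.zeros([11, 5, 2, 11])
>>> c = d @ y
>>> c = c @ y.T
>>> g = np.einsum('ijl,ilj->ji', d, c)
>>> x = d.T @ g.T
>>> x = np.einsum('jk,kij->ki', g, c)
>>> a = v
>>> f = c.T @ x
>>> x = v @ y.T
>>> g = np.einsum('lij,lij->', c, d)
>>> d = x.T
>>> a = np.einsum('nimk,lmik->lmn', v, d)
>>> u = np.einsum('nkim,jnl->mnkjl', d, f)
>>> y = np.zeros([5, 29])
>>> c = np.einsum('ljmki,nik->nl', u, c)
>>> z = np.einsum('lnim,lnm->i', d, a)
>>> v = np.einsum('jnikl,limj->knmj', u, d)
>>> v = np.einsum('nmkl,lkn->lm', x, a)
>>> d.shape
(3, 2, 5, 11)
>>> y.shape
(5, 29)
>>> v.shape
(3, 5)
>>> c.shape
(29, 11)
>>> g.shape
()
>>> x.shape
(11, 5, 2, 3)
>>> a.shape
(3, 2, 11)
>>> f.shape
(3, 3, 3)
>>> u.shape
(11, 3, 2, 3, 3)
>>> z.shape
(5,)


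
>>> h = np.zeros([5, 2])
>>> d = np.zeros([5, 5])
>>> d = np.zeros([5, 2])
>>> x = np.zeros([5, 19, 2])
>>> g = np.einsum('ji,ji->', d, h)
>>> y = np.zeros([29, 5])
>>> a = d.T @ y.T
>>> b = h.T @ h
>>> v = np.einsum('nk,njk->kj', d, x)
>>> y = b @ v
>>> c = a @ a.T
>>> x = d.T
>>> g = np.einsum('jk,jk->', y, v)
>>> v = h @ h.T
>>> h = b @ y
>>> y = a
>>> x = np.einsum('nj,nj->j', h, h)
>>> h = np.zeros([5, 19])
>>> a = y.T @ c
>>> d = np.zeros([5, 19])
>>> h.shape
(5, 19)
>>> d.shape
(5, 19)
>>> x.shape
(19,)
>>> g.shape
()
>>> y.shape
(2, 29)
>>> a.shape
(29, 2)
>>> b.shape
(2, 2)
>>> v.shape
(5, 5)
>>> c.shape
(2, 2)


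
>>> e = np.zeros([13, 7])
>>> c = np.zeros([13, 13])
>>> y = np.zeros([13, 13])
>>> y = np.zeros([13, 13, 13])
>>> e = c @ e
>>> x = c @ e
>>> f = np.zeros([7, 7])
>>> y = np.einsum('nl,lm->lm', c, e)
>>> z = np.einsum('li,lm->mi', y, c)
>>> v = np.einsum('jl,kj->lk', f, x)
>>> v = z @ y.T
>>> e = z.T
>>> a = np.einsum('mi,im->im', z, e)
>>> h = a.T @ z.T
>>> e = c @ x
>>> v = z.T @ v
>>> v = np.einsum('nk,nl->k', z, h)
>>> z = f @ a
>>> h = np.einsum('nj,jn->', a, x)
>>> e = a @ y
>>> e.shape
(7, 7)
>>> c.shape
(13, 13)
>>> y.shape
(13, 7)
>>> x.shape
(13, 7)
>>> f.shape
(7, 7)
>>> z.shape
(7, 13)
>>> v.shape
(7,)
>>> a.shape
(7, 13)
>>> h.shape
()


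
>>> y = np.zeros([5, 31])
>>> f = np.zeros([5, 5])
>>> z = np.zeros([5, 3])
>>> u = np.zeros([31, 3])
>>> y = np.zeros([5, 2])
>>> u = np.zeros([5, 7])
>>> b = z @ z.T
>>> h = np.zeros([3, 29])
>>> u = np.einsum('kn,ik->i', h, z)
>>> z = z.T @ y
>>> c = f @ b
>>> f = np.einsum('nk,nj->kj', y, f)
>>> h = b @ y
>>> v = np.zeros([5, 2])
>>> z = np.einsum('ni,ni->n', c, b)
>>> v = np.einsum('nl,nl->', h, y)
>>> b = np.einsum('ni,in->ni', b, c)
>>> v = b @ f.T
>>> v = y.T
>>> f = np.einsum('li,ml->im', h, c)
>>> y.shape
(5, 2)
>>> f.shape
(2, 5)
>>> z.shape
(5,)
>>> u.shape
(5,)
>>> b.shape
(5, 5)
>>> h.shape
(5, 2)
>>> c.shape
(5, 5)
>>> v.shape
(2, 5)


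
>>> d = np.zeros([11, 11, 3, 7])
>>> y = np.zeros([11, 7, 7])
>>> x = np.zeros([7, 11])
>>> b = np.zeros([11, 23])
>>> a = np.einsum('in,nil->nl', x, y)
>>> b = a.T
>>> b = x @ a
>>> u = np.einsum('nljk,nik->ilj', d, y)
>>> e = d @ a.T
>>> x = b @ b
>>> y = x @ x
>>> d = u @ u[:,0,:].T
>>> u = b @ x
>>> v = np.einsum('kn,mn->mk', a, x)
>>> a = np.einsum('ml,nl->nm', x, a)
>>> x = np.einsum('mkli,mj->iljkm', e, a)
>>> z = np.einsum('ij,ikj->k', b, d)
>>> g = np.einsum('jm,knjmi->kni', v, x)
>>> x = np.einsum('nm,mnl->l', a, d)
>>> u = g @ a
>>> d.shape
(7, 11, 7)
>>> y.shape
(7, 7)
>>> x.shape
(7,)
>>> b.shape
(7, 7)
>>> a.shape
(11, 7)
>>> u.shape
(11, 3, 7)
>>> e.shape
(11, 11, 3, 11)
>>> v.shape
(7, 11)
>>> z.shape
(11,)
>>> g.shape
(11, 3, 11)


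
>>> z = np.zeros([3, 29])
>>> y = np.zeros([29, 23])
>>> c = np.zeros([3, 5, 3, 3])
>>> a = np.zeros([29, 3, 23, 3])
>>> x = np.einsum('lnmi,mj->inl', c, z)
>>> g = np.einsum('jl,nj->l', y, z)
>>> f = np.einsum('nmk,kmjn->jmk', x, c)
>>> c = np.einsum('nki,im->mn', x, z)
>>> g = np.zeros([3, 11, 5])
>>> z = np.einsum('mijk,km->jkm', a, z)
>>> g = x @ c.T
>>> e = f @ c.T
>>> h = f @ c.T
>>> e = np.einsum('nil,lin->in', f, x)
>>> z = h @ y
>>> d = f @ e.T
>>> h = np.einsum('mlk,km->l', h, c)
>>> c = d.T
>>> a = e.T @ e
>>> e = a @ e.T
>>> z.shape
(3, 5, 23)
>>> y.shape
(29, 23)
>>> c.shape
(5, 5, 3)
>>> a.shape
(3, 3)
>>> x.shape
(3, 5, 3)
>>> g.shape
(3, 5, 29)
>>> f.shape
(3, 5, 3)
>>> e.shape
(3, 5)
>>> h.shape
(5,)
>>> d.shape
(3, 5, 5)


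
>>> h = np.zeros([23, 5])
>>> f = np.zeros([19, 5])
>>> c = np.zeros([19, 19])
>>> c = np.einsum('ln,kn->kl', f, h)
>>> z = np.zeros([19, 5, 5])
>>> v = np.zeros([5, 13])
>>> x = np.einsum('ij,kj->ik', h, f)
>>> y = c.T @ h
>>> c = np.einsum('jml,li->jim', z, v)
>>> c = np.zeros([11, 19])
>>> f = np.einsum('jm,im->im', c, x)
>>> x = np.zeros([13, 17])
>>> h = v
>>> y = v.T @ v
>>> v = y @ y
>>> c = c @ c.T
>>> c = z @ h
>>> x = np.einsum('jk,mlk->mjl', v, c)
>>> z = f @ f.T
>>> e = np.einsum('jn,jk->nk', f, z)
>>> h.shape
(5, 13)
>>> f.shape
(23, 19)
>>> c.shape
(19, 5, 13)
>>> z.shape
(23, 23)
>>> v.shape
(13, 13)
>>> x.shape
(19, 13, 5)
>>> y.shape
(13, 13)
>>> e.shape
(19, 23)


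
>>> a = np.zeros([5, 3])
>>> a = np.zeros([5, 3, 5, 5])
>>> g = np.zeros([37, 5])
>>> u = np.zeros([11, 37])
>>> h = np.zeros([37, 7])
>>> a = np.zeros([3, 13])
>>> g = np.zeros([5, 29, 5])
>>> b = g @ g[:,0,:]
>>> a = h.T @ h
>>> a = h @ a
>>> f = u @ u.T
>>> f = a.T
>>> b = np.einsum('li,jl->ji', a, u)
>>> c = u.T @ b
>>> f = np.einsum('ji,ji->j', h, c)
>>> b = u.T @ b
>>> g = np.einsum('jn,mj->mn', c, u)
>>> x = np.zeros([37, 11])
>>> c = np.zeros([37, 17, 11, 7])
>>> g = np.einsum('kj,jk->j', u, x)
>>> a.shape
(37, 7)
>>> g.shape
(37,)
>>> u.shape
(11, 37)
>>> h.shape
(37, 7)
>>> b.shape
(37, 7)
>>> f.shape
(37,)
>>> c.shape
(37, 17, 11, 7)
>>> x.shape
(37, 11)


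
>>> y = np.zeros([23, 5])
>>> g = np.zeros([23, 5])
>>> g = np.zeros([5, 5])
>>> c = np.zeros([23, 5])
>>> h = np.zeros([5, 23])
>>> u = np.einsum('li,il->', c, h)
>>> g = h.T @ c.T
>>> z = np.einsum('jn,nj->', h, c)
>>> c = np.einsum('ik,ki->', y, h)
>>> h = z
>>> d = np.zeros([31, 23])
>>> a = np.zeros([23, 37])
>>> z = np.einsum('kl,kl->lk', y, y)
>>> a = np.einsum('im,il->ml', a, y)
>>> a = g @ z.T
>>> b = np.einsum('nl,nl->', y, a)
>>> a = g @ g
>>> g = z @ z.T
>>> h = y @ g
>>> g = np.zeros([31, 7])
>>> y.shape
(23, 5)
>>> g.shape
(31, 7)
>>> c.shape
()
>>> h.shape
(23, 5)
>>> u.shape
()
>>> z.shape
(5, 23)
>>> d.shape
(31, 23)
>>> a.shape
(23, 23)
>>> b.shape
()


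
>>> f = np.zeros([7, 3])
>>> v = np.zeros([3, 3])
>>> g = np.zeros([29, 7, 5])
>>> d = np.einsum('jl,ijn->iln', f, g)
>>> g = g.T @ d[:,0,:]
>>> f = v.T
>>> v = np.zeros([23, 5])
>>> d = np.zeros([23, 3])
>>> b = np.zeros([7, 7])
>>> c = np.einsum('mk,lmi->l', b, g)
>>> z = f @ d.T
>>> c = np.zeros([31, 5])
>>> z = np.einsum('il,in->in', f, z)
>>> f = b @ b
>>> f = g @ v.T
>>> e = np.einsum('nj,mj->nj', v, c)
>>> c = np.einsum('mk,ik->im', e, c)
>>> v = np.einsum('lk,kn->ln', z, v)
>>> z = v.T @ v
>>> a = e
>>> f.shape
(5, 7, 23)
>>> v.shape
(3, 5)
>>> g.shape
(5, 7, 5)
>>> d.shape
(23, 3)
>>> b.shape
(7, 7)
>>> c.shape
(31, 23)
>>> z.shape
(5, 5)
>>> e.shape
(23, 5)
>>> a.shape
(23, 5)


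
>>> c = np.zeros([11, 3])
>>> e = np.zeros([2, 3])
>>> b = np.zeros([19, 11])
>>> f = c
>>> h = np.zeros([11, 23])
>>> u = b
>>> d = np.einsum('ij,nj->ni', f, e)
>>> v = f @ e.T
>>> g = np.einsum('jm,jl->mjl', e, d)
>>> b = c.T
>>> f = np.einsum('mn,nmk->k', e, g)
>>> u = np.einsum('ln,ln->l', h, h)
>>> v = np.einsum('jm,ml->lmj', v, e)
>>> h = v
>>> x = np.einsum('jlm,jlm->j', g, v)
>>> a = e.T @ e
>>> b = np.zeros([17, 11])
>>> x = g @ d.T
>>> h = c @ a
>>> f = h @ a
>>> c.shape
(11, 3)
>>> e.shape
(2, 3)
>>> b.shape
(17, 11)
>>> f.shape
(11, 3)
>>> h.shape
(11, 3)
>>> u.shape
(11,)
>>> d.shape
(2, 11)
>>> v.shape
(3, 2, 11)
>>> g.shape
(3, 2, 11)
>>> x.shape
(3, 2, 2)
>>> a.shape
(3, 3)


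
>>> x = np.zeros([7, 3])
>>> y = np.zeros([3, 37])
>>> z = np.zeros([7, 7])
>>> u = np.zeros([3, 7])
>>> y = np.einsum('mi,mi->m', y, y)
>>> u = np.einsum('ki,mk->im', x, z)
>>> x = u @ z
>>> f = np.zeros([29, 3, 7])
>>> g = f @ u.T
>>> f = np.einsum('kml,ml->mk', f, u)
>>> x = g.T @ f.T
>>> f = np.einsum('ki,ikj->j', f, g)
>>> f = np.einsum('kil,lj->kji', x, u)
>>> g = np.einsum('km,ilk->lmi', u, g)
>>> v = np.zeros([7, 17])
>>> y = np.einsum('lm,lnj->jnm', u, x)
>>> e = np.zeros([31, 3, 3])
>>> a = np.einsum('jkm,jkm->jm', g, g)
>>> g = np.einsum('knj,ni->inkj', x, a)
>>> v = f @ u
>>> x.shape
(3, 3, 3)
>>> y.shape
(3, 3, 7)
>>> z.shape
(7, 7)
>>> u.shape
(3, 7)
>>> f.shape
(3, 7, 3)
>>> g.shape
(29, 3, 3, 3)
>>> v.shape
(3, 7, 7)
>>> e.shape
(31, 3, 3)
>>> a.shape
(3, 29)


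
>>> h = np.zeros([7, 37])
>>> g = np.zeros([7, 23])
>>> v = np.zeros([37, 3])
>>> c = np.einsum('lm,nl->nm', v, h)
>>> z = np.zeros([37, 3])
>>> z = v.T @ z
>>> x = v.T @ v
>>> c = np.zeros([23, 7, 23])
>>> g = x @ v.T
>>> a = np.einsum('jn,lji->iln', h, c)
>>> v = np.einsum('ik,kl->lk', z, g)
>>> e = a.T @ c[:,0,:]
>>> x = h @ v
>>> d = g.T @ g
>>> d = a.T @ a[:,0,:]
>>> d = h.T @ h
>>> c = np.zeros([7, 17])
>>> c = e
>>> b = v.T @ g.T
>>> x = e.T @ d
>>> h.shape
(7, 37)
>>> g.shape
(3, 37)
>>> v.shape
(37, 3)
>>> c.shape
(37, 23, 23)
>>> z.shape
(3, 3)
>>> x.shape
(23, 23, 37)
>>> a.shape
(23, 23, 37)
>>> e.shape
(37, 23, 23)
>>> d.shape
(37, 37)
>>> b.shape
(3, 3)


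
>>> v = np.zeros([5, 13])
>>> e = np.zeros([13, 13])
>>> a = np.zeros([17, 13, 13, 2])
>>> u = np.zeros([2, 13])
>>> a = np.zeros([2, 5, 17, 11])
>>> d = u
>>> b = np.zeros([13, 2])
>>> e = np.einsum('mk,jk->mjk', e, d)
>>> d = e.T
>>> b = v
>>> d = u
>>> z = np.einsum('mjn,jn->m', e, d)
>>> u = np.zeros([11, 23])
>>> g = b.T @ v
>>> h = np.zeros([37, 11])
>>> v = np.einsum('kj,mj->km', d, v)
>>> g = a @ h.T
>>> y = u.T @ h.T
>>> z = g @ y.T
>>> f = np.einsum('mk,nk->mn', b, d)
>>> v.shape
(2, 5)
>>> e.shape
(13, 2, 13)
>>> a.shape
(2, 5, 17, 11)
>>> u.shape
(11, 23)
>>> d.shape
(2, 13)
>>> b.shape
(5, 13)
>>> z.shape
(2, 5, 17, 23)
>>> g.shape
(2, 5, 17, 37)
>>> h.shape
(37, 11)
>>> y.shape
(23, 37)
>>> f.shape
(5, 2)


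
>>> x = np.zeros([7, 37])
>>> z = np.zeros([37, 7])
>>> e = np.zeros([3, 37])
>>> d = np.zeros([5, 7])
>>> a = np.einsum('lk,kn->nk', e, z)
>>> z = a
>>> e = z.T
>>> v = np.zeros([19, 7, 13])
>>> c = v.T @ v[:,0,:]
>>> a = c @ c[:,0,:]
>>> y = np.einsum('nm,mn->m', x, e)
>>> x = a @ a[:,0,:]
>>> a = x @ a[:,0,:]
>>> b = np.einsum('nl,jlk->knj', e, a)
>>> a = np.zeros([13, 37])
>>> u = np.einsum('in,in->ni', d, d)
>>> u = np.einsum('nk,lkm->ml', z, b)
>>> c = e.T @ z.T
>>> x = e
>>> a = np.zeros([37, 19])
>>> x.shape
(37, 7)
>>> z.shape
(7, 37)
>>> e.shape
(37, 7)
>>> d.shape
(5, 7)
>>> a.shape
(37, 19)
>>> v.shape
(19, 7, 13)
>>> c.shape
(7, 7)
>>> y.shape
(37,)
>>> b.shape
(13, 37, 13)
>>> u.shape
(13, 13)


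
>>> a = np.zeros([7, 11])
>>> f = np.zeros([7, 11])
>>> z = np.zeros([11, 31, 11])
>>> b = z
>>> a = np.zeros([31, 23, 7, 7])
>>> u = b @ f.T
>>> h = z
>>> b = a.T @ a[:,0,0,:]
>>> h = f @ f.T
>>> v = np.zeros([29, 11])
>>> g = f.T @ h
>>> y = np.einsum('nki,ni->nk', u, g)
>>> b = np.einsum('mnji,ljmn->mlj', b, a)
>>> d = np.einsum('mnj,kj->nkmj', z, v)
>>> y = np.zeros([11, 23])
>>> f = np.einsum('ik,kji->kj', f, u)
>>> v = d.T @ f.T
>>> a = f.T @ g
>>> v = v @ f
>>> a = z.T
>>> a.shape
(11, 31, 11)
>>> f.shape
(11, 31)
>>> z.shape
(11, 31, 11)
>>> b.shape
(7, 31, 23)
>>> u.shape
(11, 31, 7)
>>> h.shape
(7, 7)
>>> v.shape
(11, 11, 29, 31)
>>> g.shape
(11, 7)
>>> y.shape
(11, 23)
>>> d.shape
(31, 29, 11, 11)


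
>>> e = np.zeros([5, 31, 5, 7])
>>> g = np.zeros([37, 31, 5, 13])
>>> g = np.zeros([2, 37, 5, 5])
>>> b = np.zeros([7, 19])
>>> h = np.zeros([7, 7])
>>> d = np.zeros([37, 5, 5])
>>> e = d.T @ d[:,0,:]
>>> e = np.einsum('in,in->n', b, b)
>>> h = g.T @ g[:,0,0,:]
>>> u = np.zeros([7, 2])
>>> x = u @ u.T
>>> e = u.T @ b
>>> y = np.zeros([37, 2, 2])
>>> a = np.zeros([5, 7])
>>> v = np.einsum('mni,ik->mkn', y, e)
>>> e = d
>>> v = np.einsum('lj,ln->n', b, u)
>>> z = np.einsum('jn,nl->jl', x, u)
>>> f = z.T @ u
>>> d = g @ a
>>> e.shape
(37, 5, 5)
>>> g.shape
(2, 37, 5, 5)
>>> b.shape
(7, 19)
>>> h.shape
(5, 5, 37, 5)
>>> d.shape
(2, 37, 5, 7)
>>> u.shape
(7, 2)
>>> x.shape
(7, 7)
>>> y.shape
(37, 2, 2)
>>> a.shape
(5, 7)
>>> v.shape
(2,)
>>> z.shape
(7, 2)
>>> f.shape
(2, 2)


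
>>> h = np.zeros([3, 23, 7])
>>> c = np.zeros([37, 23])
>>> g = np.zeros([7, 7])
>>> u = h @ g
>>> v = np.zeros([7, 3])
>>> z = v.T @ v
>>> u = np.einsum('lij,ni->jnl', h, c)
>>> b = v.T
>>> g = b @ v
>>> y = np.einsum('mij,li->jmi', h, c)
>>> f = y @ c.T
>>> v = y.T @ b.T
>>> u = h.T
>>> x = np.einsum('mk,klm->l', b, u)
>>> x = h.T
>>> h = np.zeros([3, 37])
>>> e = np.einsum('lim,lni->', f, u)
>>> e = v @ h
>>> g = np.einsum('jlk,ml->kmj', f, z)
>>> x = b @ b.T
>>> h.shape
(3, 37)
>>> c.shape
(37, 23)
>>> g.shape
(37, 3, 7)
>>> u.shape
(7, 23, 3)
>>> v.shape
(23, 3, 3)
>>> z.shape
(3, 3)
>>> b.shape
(3, 7)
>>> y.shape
(7, 3, 23)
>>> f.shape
(7, 3, 37)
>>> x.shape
(3, 3)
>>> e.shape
(23, 3, 37)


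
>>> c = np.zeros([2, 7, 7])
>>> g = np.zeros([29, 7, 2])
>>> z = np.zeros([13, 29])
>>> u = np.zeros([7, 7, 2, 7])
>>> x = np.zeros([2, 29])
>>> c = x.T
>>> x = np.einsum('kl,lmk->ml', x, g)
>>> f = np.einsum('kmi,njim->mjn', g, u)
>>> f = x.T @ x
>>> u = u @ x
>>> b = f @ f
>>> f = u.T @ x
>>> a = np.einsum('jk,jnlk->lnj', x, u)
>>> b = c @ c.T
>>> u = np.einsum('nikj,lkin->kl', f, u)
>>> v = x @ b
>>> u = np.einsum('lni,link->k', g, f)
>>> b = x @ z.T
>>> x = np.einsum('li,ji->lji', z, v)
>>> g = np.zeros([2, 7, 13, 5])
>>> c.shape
(29, 2)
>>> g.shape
(2, 7, 13, 5)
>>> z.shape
(13, 29)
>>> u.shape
(29,)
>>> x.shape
(13, 7, 29)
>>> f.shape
(29, 2, 7, 29)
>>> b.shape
(7, 13)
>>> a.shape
(2, 7, 7)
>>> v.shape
(7, 29)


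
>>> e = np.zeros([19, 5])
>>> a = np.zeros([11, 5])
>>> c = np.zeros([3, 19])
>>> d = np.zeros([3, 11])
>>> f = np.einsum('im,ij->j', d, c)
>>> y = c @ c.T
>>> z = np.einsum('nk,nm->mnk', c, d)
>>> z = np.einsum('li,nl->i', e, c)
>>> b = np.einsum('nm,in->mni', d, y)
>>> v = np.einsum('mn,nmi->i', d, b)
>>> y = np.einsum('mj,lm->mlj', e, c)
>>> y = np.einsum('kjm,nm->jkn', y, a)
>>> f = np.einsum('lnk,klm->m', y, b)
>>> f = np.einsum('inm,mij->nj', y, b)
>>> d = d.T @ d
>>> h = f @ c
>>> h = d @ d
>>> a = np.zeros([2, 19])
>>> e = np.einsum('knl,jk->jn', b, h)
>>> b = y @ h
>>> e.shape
(11, 3)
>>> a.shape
(2, 19)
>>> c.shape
(3, 19)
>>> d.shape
(11, 11)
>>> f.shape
(19, 3)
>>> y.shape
(3, 19, 11)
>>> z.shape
(5,)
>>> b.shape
(3, 19, 11)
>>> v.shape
(3,)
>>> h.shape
(11, 11)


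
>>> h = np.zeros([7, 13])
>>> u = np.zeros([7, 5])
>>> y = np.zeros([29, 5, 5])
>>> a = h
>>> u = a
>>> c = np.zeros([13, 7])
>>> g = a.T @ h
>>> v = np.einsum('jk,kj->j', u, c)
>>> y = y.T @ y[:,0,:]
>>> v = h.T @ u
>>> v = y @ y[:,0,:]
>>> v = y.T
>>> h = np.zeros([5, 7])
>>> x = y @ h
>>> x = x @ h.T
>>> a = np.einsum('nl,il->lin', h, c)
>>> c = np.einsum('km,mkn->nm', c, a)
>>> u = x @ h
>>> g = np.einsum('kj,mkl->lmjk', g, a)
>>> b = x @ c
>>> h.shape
(5, 7)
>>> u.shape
(5, 5, 7)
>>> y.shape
(5, 5, 5)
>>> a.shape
(7, 13, 5)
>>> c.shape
(5, 7)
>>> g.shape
(5, 7, 13, 13)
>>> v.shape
(5, 5, 5)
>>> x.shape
(5, 5, 5)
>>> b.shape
(5, 5, 7)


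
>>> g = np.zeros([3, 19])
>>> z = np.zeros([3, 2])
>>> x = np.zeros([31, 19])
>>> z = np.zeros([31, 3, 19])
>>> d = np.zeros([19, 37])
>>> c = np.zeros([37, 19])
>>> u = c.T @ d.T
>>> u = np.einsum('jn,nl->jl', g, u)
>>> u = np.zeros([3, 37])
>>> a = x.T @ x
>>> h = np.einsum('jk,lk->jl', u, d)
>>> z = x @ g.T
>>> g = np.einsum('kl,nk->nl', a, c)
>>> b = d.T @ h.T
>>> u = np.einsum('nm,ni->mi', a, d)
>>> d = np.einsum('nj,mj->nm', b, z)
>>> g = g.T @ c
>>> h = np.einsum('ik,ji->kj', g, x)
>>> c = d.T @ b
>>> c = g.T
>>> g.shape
(19, 19)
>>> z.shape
(31, 3)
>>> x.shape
(31, 19)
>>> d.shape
(37, 31)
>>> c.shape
(19, 19)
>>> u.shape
(19, 37)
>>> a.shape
(19, 19)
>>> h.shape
(19, 31)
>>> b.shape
(37, 3)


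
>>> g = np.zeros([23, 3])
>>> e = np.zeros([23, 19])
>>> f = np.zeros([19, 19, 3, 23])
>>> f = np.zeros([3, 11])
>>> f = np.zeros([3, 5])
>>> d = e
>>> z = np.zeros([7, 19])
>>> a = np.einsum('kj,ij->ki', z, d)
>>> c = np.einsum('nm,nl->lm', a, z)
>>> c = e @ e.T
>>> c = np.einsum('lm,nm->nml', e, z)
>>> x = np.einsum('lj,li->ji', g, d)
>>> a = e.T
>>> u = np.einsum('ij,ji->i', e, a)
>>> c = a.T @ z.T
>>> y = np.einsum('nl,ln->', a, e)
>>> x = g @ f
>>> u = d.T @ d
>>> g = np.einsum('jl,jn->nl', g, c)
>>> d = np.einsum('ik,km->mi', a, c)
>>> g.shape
(7, 3)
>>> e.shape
(23, 19)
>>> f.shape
(3, 5)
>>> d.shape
(7, 19)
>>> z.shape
(7, 19)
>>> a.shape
(19, 23)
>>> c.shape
(23, 7)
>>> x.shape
(23, 5)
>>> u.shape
(19, 19)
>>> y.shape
()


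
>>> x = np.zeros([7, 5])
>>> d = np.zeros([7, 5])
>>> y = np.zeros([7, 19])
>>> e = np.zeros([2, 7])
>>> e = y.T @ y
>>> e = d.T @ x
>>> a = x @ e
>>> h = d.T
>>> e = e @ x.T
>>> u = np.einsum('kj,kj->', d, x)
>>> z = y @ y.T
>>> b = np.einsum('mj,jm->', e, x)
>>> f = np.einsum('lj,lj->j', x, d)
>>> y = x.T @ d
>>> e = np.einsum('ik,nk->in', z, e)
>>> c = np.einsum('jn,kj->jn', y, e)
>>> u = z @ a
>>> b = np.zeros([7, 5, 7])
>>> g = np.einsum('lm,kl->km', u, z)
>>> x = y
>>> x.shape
(5, 5)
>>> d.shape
(7, 5)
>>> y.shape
(5, 5)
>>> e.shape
(7, 5)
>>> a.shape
(7, 5)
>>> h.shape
(5, 7)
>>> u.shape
(7, 5)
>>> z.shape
(7, 7)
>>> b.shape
(7, 5, 7)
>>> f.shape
(5,)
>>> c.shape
(5, 5)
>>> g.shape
(7, 5)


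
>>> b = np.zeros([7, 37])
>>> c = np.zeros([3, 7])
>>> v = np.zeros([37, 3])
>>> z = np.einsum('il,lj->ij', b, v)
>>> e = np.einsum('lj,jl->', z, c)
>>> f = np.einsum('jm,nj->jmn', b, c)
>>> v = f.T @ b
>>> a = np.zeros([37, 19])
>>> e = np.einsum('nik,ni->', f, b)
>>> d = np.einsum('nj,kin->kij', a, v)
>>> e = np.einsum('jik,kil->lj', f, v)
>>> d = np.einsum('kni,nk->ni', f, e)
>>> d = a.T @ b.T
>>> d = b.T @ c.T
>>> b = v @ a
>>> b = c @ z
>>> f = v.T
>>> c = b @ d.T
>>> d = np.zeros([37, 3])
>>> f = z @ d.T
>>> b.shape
(3, 3)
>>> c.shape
(3, 37)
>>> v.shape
(3, 37, 37)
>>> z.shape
(7, 3)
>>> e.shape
(37, 7)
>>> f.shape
(7, 37)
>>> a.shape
(37, 19)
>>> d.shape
(37, 3)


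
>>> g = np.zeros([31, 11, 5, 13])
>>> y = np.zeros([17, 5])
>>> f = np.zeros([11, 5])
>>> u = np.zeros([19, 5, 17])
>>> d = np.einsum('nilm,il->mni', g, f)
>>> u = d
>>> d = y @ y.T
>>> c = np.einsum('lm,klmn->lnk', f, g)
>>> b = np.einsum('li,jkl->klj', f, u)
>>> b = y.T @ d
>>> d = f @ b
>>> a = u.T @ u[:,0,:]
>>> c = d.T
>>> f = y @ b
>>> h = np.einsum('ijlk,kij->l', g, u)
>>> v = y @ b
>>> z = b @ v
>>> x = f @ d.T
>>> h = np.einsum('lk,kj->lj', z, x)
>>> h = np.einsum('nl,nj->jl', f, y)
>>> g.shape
(31, 11, 5, 13)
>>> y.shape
(17, 5)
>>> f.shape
(17, 17)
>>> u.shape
(13, 31, 11)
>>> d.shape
(11, 17)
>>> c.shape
(17, 11)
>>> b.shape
(5, 17)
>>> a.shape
(11, 31, 11)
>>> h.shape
(5, 17)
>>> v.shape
(17, 17)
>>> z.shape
(5, 17)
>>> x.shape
(17, 11)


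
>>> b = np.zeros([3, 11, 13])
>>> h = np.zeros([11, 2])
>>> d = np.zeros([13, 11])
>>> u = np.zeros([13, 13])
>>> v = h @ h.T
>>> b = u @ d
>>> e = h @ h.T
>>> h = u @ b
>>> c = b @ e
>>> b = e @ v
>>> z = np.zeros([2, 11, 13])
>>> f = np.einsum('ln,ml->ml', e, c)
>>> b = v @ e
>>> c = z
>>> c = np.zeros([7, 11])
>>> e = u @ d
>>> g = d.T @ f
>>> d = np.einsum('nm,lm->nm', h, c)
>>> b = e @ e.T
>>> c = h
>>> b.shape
(13, 13)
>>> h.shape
(13, 11)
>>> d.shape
(13, 11)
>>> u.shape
(13, 13)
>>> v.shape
(11, 11)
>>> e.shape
(13, 11)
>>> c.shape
(13, 11)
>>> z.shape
(2, 11, 13)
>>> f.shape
(13, 11)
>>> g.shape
(11, 11)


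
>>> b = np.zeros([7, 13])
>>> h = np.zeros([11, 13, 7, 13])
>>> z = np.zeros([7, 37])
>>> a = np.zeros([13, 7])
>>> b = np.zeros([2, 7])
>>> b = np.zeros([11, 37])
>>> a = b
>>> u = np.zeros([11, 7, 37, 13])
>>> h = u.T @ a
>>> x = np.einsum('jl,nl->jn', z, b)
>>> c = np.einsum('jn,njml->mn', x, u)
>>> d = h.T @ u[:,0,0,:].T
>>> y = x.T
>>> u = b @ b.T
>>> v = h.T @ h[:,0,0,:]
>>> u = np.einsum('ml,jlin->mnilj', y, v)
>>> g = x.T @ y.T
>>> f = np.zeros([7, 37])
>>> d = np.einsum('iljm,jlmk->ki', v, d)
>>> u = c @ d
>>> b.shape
(11, 37)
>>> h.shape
(13, 37, 7, 37)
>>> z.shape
(7, 37)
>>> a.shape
(11, 37)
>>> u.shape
(37, 37)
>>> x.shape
(7, 11)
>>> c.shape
(37, 11)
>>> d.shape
(11, 37)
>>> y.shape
(11, 7)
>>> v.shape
(37, 7, 37, 37)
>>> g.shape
(11, 11)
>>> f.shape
(7, 37)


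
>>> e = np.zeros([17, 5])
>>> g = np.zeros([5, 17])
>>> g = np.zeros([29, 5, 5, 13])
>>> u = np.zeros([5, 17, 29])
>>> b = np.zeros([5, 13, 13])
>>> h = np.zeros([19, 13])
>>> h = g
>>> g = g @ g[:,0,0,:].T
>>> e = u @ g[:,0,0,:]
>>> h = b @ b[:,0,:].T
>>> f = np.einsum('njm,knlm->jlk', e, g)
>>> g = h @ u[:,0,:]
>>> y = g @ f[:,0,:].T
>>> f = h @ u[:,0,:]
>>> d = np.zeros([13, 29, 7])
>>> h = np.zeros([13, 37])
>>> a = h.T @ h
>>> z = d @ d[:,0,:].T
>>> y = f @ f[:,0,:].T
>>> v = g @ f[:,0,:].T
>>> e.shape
(5, 17, 29)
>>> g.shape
(5, 13, 29)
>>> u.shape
(5, 17, 29)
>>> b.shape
(5, 13, 13)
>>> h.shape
(13, 37)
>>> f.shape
(5, 13, 29)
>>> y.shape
(5, 13, 5)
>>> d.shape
(13, 29, 7)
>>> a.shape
(37, 37)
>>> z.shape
(13, 29, 13)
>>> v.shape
(5, 13, 5)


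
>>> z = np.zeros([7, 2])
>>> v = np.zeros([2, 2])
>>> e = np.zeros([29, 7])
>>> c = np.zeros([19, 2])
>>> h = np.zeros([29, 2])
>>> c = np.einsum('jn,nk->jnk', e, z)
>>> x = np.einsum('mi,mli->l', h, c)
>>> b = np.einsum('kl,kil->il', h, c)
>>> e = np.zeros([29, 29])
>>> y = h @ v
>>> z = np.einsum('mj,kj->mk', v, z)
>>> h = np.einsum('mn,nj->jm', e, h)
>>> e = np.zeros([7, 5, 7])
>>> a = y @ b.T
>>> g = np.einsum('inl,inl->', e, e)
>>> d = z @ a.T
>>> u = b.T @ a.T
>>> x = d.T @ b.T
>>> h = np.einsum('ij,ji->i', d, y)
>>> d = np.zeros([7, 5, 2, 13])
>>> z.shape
(2, 7)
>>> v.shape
(2, 2)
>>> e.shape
(7, 5, 7)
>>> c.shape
(29, 7, 2)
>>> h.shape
(2,)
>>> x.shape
(29, 7)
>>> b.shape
(7, 2)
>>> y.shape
(29, 2)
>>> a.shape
(29, 7)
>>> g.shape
()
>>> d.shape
(7, 5, 2, 13)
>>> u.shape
(2, 29)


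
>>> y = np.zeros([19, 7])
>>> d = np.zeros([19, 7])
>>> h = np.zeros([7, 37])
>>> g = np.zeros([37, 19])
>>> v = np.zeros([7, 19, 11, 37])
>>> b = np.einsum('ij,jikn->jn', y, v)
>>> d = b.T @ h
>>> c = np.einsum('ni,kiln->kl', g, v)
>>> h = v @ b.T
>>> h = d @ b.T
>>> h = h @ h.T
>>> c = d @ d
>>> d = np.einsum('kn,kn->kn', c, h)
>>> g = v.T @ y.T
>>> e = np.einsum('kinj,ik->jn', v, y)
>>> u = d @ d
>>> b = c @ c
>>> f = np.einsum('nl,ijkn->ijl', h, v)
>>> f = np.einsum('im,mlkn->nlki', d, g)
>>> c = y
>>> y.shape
(19, 7)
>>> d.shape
(37, 37)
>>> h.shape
(37, 37)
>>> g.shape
(37, 11, 19, 19)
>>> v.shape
(7, 19, 11, 37)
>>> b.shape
(37, 37)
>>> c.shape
(19, 7)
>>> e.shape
(37, 11)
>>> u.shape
(37, 37)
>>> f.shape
(19, 11, 19, 37)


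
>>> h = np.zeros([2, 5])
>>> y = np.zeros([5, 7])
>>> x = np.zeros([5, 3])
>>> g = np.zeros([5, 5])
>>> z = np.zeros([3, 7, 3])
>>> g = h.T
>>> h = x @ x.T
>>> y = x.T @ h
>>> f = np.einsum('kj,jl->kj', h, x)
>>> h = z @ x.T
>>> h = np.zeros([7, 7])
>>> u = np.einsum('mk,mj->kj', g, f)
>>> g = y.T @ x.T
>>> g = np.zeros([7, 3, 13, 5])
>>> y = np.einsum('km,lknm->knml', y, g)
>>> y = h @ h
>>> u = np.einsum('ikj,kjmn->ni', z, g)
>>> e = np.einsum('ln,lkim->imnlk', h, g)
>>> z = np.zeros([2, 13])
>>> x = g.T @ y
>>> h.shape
(7, 7)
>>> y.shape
(7, 7)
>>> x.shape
(5, 13, 3, 7)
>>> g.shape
(7, 3, 13, 5)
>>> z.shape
(2, 13)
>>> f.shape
(5, 5)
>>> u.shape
(5, 3)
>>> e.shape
(13, 5, 7, 7, 3)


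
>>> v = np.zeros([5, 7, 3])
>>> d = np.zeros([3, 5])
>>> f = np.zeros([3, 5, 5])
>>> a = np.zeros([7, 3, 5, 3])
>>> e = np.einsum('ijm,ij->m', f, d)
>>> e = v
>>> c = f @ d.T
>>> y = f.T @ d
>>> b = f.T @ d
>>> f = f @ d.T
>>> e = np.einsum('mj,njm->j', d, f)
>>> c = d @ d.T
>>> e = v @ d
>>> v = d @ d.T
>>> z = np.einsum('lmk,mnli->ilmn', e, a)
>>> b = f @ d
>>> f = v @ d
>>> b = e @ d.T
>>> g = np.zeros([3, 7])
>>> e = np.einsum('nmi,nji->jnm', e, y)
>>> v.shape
(3, 3)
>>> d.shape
(3, 5)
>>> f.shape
(3, 5)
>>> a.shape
(7, 3, 5, 3)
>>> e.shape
(5, 5, 7)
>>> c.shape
(3, 3)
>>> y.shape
(5, 5, 5)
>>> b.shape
(5, 7, 3)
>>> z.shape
(3, 5, 7, 3)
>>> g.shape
(3, 7)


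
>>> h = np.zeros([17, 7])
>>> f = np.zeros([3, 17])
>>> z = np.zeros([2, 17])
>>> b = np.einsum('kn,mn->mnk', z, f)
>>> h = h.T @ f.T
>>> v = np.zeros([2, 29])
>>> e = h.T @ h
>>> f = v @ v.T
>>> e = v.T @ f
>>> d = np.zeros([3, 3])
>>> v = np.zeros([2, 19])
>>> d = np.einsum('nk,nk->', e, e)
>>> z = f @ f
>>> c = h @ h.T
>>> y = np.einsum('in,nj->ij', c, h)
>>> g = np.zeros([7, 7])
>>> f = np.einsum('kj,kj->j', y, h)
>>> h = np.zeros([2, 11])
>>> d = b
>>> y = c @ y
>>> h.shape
(2, 11)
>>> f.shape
(3,)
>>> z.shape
(2, 2)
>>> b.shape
(3, 17, 2)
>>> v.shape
(2, 19)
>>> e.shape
(29, 2)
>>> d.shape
(3, 17, 2)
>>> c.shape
(7, 7)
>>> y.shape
(7, 3)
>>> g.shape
(7, 7)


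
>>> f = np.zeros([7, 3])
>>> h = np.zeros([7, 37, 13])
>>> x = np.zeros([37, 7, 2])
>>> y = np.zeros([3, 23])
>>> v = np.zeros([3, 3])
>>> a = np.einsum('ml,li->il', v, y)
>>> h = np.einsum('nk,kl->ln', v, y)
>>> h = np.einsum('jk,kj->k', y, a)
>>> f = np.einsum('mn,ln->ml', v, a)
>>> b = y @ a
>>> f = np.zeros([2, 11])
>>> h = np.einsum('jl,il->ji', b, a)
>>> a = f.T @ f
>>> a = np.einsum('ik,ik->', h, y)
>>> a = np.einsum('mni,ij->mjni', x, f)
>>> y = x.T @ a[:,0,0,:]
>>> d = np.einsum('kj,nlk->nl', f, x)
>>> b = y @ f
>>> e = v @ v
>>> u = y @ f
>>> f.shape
(2, 11)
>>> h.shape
(3, 23)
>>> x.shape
(37, 7, 2)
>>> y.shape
(2, 7, 2)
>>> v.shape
(3, 3)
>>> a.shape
(37, 11, 7, 2)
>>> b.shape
(2, 7, 11)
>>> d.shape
(37, 7)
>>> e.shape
(3, 3)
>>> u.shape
(2, 7, 11)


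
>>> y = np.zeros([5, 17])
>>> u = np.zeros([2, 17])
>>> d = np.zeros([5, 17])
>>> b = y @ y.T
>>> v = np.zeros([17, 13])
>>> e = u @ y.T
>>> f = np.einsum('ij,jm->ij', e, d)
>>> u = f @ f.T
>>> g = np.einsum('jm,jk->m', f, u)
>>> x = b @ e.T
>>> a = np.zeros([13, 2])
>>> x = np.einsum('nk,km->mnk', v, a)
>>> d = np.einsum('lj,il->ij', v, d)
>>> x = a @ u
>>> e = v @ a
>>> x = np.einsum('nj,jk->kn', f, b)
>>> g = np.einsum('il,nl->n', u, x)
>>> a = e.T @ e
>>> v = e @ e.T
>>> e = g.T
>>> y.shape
(5, 17)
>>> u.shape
(2, 2)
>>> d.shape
(5, 13)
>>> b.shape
(5, 5)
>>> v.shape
(17, 17)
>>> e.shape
(5,)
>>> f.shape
(2, 5)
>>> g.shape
(5,)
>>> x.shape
(5, 2)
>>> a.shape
(2, 2)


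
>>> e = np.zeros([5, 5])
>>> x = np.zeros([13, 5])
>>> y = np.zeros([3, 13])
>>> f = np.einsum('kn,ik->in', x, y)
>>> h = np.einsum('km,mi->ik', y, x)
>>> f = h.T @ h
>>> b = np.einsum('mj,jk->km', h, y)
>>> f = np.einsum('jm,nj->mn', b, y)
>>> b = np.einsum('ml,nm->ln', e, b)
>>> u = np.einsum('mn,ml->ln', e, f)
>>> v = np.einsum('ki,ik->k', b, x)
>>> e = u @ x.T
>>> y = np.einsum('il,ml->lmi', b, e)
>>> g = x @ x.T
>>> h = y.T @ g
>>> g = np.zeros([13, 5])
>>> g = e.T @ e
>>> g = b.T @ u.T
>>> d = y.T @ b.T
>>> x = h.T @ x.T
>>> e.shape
(3, 13)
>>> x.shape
(13, 3, 13)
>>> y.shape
(13, 3, 5)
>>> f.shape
(5, 3)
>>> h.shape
(5, 3, 13)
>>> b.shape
(5, 13)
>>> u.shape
(3, 5)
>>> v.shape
(5,)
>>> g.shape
(13, 3)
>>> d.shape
(5, 3, 5)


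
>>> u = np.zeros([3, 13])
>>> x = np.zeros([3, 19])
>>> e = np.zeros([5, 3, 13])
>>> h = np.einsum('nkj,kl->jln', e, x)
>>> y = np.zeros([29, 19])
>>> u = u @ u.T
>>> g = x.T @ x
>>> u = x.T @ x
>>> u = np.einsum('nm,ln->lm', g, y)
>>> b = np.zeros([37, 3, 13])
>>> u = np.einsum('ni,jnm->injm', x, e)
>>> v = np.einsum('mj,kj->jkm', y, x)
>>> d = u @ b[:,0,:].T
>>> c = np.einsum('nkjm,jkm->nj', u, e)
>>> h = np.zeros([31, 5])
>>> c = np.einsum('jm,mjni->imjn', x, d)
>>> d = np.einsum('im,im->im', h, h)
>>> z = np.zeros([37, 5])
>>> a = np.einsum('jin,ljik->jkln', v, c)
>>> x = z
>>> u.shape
(19, 3, 5, 13)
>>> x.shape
(37, 5)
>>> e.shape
(5, 3, 13)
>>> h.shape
(31, 5)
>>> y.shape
(29, 19)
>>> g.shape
(19, 19)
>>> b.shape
(37, 3, 13)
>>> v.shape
(19, 3, 29)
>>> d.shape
(31, 5)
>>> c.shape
(37, 19, 3, 5)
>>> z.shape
(37, 5)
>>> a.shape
(19, 5, 37, 29)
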